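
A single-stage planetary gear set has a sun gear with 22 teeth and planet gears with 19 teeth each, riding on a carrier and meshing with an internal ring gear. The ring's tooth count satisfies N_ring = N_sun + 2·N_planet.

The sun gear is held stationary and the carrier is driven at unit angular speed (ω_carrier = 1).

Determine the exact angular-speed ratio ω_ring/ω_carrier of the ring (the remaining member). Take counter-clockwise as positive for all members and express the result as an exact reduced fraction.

41/30

N_ring = 22 + 2·19 = 60
22(ω_s−ω_c) = −60(ω_r−ω_c),  ω_s=0, ω_c=1
ω_r = 1 − (22/60)(0−1) = 41/30
ω_r/ω_c = 41/30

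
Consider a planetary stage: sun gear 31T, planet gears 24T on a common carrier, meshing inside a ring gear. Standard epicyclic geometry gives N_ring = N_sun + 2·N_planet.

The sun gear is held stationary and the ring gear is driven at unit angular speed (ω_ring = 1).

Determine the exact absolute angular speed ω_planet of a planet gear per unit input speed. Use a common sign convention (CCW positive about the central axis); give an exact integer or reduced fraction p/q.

79/48

N_ring = 31 + 2·24 = 79
31(ω_s−ω_c) = −79(ω_r−ω_c),  ω_s=0, ω_r=1
31(0−ω_c) = −79(1−ω_c)  ⇒  110ω_c = 79  ⇒  ω_c = 79/110
sun–planet: 31·(0−79/110) = −24·(ω_p−ω_c)  ⇒  ω_p−ω_c = −(31/24)·(-79/110) = 2449/2640
ω_p = 79/110 + 2449/2640 = 79/48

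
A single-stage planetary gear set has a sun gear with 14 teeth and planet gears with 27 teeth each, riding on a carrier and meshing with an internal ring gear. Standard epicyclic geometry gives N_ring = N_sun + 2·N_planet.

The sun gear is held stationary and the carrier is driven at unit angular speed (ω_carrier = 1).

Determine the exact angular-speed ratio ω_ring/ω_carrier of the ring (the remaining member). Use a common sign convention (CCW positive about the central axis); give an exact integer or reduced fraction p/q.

41/34

N_ring = 14 + 2·27 = 68
14(ω_s−ω_c) = −68(ω_r−ω_c),  ω_s=0, ω_c=1
ω_r = 1 − (14/68)(0−1) = 41/34
ω_r/ω_c = 41/34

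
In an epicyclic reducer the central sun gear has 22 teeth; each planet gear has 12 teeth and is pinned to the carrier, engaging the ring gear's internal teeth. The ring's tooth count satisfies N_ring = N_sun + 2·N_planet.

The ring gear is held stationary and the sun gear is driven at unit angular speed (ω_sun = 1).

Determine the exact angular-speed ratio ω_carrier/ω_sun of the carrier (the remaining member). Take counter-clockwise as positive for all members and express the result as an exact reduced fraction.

11/34

N_ring = 22 + 2·12 = 46
22(ω_s−ω_c) = −46(ω_r−ω_c),  ω_r=0, ω_s=1
22(1−ω_c) = −46(0−ω_c)  ⇒  68ω_c = 22  ⇒  ω_c = 11/34
ω_c/ω_s = 11/34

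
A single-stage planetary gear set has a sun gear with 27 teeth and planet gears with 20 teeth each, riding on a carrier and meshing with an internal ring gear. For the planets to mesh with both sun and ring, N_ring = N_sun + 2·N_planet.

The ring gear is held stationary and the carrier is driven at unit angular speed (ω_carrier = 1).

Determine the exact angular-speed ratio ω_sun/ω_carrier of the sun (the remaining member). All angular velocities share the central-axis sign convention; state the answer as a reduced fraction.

N_ring = 27 + 2·20 = 67
27(ω_s−ω_c) = −67(ω_r−ω_c),  ω_r=0, ω_c=1
ω_s = 1 − (67/27)(0−1) = 94/27
ω_s/ω_c = 94/27

94/27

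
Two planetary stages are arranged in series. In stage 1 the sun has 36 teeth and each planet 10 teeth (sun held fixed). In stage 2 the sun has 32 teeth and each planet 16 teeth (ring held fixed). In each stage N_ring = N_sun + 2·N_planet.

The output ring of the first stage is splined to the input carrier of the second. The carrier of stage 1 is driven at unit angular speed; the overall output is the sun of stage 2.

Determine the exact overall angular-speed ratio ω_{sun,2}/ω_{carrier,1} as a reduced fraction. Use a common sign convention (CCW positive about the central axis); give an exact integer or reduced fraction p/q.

Stage 1: N_ring = 36 + 2·10 = 56
Stage 1: 36(ω_s−ω_c) = −56(ω_r−ω_c),  ω_s=0, ω_c=1
Stage 1: ω_r = 1 − (36/56)(0−1) = 23/14
  ⇒ ω_r¹/ω_c¹ = 23/14
Stage 2: N_ring = 32 + 2·16 = 64
Stage 2: 32(ω_s−ω_c) = −64(ω_r−ω_c),  ω_r=0, ω_c=1
Stage 2: ω_s = 1 − (64/32)(0−1) = 3
  ⇒ ω_s²/ω_c² = 3
Coupling ω_c² = ω_r¹ ⇒ overall = 23/14 × 3 = 69/14

69/14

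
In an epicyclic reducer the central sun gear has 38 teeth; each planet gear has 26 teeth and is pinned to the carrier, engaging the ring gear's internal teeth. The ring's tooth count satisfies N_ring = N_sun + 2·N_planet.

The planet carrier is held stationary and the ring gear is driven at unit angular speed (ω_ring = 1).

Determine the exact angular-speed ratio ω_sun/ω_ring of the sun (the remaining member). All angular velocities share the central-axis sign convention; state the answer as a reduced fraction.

N_ring = 38 + 2·26 = 90
38(ω_s−ω_c) = −90(ω_r−ω_c),  ω_c=0, ω_r=1
ω_s = 0 − (90/38)(1−0) = -45/19
ω_s/ω_r = -45/19

-45/19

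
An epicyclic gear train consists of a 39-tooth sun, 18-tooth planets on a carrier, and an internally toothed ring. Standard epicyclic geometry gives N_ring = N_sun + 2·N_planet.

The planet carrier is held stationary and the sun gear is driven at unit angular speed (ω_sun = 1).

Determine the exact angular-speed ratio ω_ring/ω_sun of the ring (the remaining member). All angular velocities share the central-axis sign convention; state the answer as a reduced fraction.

-13/25

N_ring = 39 + 2·18 = 75
39(ω_s−ω_c) = −75(ω_r−ω_c),  ω_c=0, ω_s=1
ω_r = 0 − (39/75)(1−0) = -13/25
ω_r/ω_s = -13/25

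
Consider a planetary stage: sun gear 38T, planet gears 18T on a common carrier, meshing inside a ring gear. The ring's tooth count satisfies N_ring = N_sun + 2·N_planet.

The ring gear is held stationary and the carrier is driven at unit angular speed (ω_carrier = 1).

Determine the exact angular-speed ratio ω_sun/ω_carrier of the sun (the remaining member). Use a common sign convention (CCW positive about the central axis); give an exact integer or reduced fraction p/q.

N_ring = 38 + 2·18 = 74
38(ω_s−ω_c) = −74(ω_r−ω_c),  ω_r=0, ω_c=1
ω_s = 1 − (74/38)(0−1) = 56/19
ω_s/ω_c = 56/19

56/19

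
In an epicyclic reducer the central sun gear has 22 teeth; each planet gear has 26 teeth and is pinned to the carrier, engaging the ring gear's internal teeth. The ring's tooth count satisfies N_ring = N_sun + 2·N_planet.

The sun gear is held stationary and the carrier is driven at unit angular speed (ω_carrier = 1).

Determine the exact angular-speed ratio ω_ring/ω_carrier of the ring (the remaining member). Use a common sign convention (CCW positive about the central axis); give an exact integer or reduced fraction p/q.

N_ring = 22 + 2·26 = 74
22(ω_s−ω_c) = −74(ω_r−ω_c),  ω_s=0, ω_c=1
ω_r = 1 − (22/74)(0−1) = 48/37
ω_r/ω_c = 48/37

48/37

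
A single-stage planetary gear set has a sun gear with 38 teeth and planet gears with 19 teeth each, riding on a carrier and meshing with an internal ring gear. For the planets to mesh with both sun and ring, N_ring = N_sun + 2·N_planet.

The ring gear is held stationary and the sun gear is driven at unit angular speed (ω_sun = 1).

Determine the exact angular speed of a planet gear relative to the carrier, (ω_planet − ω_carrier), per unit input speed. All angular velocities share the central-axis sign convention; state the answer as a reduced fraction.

N_ring = 38 + 2·19 = 76
38(ω_s−ω_c) = −76(ω_r−ω_c),  ω_r=0, ω_s=1
38(1−ω_c) = −76(0−ω_c)  ⇒  114ω_c = 38  ⇒  ω_c = 1/3
sun–planet: 38·(1−1/3) = −19·(ω_p−ω_c)  ⇒  ω_p−ω_c = −(38/19)·(2/3) = -4/3

-4/3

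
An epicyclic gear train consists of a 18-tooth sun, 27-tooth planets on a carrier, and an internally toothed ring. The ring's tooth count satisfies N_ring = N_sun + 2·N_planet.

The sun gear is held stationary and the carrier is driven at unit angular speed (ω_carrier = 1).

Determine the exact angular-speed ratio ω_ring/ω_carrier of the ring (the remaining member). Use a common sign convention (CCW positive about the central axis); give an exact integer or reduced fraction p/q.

N_ring = 18 + 2·27 = 72
18(ω_s−ω_c) = −72(ω_r−ω_c),  ω_s=0, ω_c=1
ω_r = 1 − (18/72)(0−1) = 5/4
ω_r/ω_c = 5/4

5/4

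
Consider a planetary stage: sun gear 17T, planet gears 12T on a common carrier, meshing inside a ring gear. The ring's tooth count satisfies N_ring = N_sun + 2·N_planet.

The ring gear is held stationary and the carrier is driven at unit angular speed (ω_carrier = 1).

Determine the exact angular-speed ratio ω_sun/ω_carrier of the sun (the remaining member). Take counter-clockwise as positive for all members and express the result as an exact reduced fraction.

58/17

N_ring = 17 + 2·12 = 41
17(ω_s−ω_c) = −41(ω_r−ω_c),  ω_r=0, ω_c=1
ω_s = 1 − (41/17)(0−1) = 58/17
ω_s/ω_c = 58/17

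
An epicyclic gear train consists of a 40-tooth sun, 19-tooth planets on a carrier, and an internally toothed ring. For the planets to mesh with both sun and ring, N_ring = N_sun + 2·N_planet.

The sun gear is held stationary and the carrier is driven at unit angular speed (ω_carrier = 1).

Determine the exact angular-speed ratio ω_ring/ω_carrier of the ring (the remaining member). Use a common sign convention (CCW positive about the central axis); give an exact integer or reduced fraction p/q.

59/39

N_ring = 40 + 2·19 = 78
40(ω_s−ω_c) = −78(ω_r−ω_c),  ω_s=0, ω_c=1
ω_r = 1 − (40/78)(0−1) = 59/39
ω_r/ω_c = 59/39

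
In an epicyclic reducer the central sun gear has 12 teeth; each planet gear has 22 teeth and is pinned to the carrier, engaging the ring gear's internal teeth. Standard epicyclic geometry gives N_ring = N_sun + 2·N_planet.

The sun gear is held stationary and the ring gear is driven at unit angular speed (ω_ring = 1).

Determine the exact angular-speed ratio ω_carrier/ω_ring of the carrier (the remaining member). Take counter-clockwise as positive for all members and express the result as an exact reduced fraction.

N_ring = 12 + 2·22 = 56
12(ω_s−ω_c) = −56(ω_r−ω_c),  ω_s=0, ω_r=1
12(0−ω_c) = −56(1−ω_c)  ⇒  68ω_c = 56  ⇒  ω_c = 14/17
ω_c/ω_r = 14/17

14/17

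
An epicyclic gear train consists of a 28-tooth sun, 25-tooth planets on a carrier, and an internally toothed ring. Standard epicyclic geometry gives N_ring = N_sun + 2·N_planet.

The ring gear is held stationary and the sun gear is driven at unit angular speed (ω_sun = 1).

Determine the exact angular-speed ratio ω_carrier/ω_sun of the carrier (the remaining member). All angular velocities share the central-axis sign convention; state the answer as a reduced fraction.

14/53

N_ring = 28 + 2·25 = 78
28(ω_s−ω_c) = −78(ω_r−ω_c),  ω_r=0, ω_s=1
28(1−ω_c) = −78(0−ω_c)  ⇒  106ω_c = 28  ⇒  ω_c = 14/53
ω_c/ω_s = 14/53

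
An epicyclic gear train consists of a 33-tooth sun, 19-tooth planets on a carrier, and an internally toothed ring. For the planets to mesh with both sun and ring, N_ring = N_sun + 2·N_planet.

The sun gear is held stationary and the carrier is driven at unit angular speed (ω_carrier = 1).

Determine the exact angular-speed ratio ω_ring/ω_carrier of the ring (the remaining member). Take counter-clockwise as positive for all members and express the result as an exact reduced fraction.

104/71

N_ring = 33 + 2·19 = 71
33(ω_s−ω_c) = −71(ω_r−ω_c),  ω_s=0, ω_c=1
ω_r = 1 − (33/71)(0−1) = 104/71
ω_r/ω_c = 104/71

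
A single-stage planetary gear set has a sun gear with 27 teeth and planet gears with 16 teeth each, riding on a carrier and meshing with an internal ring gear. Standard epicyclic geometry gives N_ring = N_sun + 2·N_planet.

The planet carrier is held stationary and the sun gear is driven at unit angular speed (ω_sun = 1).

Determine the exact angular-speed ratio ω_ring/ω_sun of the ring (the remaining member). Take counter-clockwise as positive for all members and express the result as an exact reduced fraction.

-27/59

N_ring = 27 + 2·16 = 59
27(ω_s−ω_c) = −59(ω_r−ω_c),  ω_c=0, ω_s=1
ω_r = 0 − (27/59)(1−0) = -27/59
ω_r/ω_s = -27/59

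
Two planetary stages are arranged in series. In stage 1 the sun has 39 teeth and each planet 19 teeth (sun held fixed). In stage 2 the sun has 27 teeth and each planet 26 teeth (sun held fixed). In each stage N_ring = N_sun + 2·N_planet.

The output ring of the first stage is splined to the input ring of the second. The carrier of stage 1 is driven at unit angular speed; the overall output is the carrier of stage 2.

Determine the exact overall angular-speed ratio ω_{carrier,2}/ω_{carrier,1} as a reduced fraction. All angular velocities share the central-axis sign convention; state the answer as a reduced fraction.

4582/4081

Stage 1: N_ring = 39 + 2·19 = 77
Stage 1: 39(ω_s−ω_c) = −77(ω_r−ω_c),  ω_s=0, ω_c=1
Stage 1: ω_r = 1 − (39/77)(0−1) = 116/77
  ⇒ ω_r¹/ω_c¹ = 116/77
Stage 2: N_ring = 27 + 2·26 = 79
Stage 2: 27(ω_s−ω_c) = −79(ω_r−ω_c),  ω_s=0, ω_r=1
Stage 2: 27(0−ω_c) = −79(1−ω_c)  ⇒  106ω_c = 79  ⇒  ω_c = 79/106
  ⇒ ω_c²/ω_r² = 79/106
Coupling ω_r² = ω_r¹ ⇒ overall = 116/77 × 79/106 = 4582/4081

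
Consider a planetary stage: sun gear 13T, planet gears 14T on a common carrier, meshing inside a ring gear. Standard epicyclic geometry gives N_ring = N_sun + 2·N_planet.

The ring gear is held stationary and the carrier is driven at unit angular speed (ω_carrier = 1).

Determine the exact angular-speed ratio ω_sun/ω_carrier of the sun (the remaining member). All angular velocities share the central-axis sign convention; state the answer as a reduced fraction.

54/13

N_ring = 13 + 2·14 = 41
13(ω_s−ω_c) = −41(ω_r−ω_c),  ω_r=0, ω_c=1
ω_s = 1 − (41/13)(0−1) = 54/13
ω_s/ω_c = 54/13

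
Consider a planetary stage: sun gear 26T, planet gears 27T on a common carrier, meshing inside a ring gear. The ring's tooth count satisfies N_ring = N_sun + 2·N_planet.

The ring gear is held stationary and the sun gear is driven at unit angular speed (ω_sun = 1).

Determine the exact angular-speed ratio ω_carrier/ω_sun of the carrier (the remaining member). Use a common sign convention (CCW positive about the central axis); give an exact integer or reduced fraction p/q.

13/53

N_ring = 26 + 2·27 = 80
26(ω_s−ω_c) = −80(ω_r−ω_c),  ω_r=0, ω_s=1
26(1−ω_c) = −80(0−ω_c)  ⇒  106ω_c = 26  ⇒  ω_c = 13/53
ω_c/ω_s = 13/53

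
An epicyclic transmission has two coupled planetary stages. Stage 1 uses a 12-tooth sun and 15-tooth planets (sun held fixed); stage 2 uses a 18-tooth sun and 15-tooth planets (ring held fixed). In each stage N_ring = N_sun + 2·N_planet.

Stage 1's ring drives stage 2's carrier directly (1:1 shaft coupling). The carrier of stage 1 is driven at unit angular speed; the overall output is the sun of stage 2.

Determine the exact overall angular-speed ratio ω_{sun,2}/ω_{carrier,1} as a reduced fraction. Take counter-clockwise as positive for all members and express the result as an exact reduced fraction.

33/7

Stage 1: N_ring = 12 + 2·15 = 42
Stage 1: 12(ω_s−ω_c) = −42(ω_r−ω_c),  ω_s=0, ω_c=1
Stage 1: ω_r = 1 − (12/42)(0−1) = 9/7
  ⇒ ω_r¹/ω_c¹ = 9/7
Stage 2: N_ring = 18 + 2·15 = 48
Stage 2: 18(ω_s−ω_c) = −48(ω_r−ω_c),  ω_r=0, ω_c=1
Stage 2: ω_s = 1 − (48/18)(0−1) = 11/3
  ⇒ ω_s²/ω_c² = 11/3
Coupling ω_c² = ω_r¹ ⇒ overall = 9/7 × 11/3 = 33/7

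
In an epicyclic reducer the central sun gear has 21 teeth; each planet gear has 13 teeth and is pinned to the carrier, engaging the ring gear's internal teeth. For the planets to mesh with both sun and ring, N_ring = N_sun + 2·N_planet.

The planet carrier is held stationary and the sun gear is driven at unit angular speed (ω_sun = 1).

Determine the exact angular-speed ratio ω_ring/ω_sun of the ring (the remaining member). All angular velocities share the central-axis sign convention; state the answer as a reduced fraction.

-21/47

N_ring = 21 + 2·13 = 47
21(ω_s−ω_c) = −47(ω_r−ω_c),  ω_c=0, ω_s=1
ω_r = 0 − (21/47)(1−0) = -21/47
ω_r/ω_s = -21/47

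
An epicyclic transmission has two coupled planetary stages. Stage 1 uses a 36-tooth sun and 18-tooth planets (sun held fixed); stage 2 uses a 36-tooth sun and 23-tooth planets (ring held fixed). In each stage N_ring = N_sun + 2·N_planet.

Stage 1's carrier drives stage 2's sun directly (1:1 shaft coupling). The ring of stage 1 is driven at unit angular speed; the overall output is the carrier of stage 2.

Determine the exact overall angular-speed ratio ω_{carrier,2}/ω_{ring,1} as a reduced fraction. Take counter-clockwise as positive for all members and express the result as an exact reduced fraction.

Stage 1: N_ring = 36 + 2·18 = 72
Stage 1: 36(ω_s−ω_c) = −72(ω_r−ω_c),  ω_s=0, ω_r=1
Stage 1: 36(0−ω_c) = −72(1−ω_c)  ⇒  108ω_c = 72  ⇒  ω_c = 2/3
  ⇒ ω_c¹/ω_r¹ = 2/3
Stage 2: N_ring = 36 + 2·23 = 82
Stage 2: 36(ω_s−ω_c) = −82(ω_r−ω_c),  ω_r=0, ω_s=1
Stage 2: 36(1−ω_c) = −82(0−ω_c)  ⇒  118ω_c = 36  ⇒  ω_c = 18/59
  ⇒ ω_c²/ω_s² = 18/59
Coupling ω_s² = ω_c¹ ⇒ overall = 2/3 × 18/59 = 12/59

12/59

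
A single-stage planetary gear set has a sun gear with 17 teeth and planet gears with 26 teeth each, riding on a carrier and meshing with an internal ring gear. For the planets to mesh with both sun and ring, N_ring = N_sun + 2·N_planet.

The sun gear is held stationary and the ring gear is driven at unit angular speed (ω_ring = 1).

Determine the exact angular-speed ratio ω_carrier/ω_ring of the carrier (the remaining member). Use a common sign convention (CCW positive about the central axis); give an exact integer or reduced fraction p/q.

69/86

N_ring = 17 + 2·26 = 69
17(ω_s−ω_c) = −69(ω_r−ω_c),  ω_s=0, ω_r=1
17(0−ω_c) = −69(1−ω_c)  ⇒  86ω_c = 69  ⇒  ω_c = 69/86
ω_c/ω_r = 69/86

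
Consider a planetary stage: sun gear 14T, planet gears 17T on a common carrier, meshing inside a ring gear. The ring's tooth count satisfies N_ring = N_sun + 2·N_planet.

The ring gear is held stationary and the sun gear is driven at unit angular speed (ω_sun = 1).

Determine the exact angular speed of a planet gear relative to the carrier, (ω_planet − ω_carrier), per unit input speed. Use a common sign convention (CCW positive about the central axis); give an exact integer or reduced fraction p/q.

N_ring = 14 + 2·17 = 48
14(ω_s−ω_c) = −48(ω_r−ω_c),  ω_r=0, ω_s=1
14(1−ω_c) = −48(0−ω_c)  ⇒  62ω_c = 14  ⇒  ω_c = 7/31
sun–planet: 14·(1−7/31) = −17·(ω_p−ω_c)  ⇒  ω_p−ω_c = −(14/17)·(24/31) = -336/527

-336/527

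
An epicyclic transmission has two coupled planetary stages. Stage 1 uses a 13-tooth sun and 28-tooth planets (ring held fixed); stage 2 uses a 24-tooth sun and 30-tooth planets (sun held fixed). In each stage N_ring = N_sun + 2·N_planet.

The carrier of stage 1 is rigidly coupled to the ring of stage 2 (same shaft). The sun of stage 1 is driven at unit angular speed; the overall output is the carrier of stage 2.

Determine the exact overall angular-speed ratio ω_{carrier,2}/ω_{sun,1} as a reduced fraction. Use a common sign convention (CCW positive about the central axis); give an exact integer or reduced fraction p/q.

Stage 1: N_ring = 13 + 2·28 = 69
Stage 1: 13(ω_s−ω_c) = −69(ω_r−ω_c),  ω_r=0, ω_s=1
Stage 1: 13(1−ω_c) = −69(0−ω_c)  ⇒  82ω_c = 13  ⇒  ω_c = 13/82
  ⇒ ω_c¹/ω_s¹ = 13/82
Stage 2: N_ring = 24 + 2·30 = 84
Stage 2: 24(ω_s−ω_c) = −84(ω_r−ω_c),  ω_s=0, ω_r=1
Stage 2: 24(0−ω_c) = −84(1−ω_c)  ⇒  108ω_c = 84  ⇒  ω_c = 7/9
  ⇒ ω_c²/ω_r² = 7/9
Coupling ω_r² = ω_c¹ ⇒ overall = 13/82 × 7/9 = 91/738

91/738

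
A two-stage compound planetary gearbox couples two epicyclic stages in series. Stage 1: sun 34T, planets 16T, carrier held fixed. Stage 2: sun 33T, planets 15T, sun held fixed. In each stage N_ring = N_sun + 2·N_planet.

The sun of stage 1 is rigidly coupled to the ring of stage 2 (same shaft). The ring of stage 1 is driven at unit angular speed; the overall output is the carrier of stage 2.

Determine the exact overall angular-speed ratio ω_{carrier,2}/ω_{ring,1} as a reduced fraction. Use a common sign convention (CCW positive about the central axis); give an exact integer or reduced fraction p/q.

-693/544

Stage 1: N_ring = 34 + 2·16 = 66
Stage 1: 34(ω_s−ω_c) = −66(ω_r−ω_c),  ω_c=0, ω_r=1
Stage 1: ω_s = 0 − (66/34)(1−0) = -33/17
  ⇒ ω_s¹/ω_r¹ = -33/17
Stage 2: N_ring = 33 + 2·15 = 63
Stage 2: 33(ω_s−ω_c) = −63(ω_r−ω_c),  ω_s=0, ω_r=1
Stage 2: 33(0−ω_c) = −63(1−ω_c)  ⇒  96ω_c = 63  ⇒  ω_c = 21/32
  ⇒ ω_c²/ω_r² = 21/32
Coupling ω_r² = ω_s¹ ⇒ overall = -33/17 × 21/32 = -693/544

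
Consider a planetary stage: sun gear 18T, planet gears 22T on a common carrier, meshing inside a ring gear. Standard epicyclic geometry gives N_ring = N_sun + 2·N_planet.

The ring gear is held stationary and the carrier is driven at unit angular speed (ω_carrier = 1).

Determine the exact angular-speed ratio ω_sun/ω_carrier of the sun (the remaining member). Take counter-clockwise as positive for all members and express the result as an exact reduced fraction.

40/9

N_ring = 18 + 2·22 = 62
18(ω_s−ω_c) = −62(ω_r−ω_c),  ω_r=0, ω_c=1
ω_s = 1 − (62/18)(0−1) = 40/9
ω_s/ω_c = 40/9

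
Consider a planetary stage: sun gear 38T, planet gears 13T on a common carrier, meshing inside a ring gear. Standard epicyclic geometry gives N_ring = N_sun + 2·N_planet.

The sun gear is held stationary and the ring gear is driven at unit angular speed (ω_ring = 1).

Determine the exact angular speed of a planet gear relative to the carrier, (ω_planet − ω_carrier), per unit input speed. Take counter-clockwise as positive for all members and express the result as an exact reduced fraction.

1216/663

N_ring = 38 + 2·13 = 64
38(ω_s−ω_c) = −64(ω_r−ω_c),  ω_s=0, ω_r=1
38(0−ω_c) = −64(1−ω_c)  ⇒  102ω_c = 64  ⇒  ω_c = 32/51
sun–planet: 38·(0−32/51) = −13·(ω_p−ω_c)  ⇒  ω_p−ω_c = −(38/13)·(-32/51) = 1216/663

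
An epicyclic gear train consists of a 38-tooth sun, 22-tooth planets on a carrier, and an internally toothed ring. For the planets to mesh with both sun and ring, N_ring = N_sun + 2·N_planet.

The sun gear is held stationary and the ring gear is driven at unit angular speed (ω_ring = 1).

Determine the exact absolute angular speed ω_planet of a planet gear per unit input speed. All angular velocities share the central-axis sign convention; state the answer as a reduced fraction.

N_ring = 38 + 2·22 = 82
38(ω_s−ω_c) = −82(ω_r−ω_c),  ω_s=0, ω_r=1
38(0−ω_c) = −82(1−ω_c)  ⇒  120ω_c = 82  ⇒  ω_c = 41/60
sun–planet: 38·(0−41/60) = −22·(ω_p−ω_c)  ⇒  ω_p−ω_c = −(38/22)·(-41/60) = 779/660
ω_p = 41/60 + 779/660 = 41/22

41/22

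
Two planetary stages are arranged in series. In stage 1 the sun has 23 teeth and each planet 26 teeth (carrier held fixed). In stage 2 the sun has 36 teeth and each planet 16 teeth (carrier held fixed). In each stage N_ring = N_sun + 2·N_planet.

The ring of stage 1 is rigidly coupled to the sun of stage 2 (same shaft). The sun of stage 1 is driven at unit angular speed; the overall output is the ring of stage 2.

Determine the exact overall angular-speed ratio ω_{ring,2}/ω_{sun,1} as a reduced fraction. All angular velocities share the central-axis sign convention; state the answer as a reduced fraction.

Stage 1: N_ring = 23 + 2·26 = 75
Stage 1: 23(ω_s−ω_c) = −75(ω_r−ω_c),  ω_c=0, ω_s=1
Stage 1: ω_r = 0 − (23/75)(1−0) = -23/75
  ⇒ ω_r¹/ω_s¹ = -23/75
Stage 2: N_ring = 36 + 2·16 = 68
Stage 2: 36(ω_s−ω_c) = −68(ω_r−ω_c),  ω_c=0, ω_s=1
Stage 2: ω_r = 0 − (36/68)(1−0) = -9/17
  ⇒ ω_r²/ω_s² = -9/17
Coupling ω_s² = ω_r¹ ⇒ overall = -23/75 × -9/17 = 69/425

69/425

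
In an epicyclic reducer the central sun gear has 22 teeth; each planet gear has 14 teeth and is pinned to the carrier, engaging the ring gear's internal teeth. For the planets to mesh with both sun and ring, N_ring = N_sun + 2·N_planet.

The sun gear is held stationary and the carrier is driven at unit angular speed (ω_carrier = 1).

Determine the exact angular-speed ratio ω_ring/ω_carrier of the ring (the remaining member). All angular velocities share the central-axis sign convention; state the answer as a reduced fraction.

N_ring = 22 + 2·14 = 50
22(ω_s−ω_c) = −50(ω_r−ω_c),  ω_s=0, ω_c=1
ω_r = 1 − (22/50)(0−1) = 36/25
ω_r/ω_c = 36/25

36/25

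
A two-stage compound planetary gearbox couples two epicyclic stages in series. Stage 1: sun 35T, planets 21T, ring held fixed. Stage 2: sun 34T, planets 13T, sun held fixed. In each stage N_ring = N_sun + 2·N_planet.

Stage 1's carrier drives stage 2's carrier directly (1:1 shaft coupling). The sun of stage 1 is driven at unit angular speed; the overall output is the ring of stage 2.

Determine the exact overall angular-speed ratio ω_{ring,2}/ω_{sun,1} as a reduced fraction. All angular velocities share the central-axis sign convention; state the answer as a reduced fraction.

Stage 1: N_ring = 35 + 2·21 = 77
Stage 1: 35(ω_s−ω_c) = −77(ω_r−ω_c),  ω_r=0, ω_s=1
Stage 1: 35(1−ω_c) = −77(0−ω_c)  ⇒  112ω_c = 35  ⇒  ω_c = 5/16
  ⇒ ω_c¹/ω_s¹ = 5/16
Stage 2: N_ring = 34 + 2·13 = 60
Stage 2: 34(ω_s−ω_c) = −60(ω_r−ω_c),  ω_s=0, ω_c=1
Stage 2: ω_r = 1 − (34/60)(0−1) = 47/30
  ⇒ ω_r²/ω_c² = 47/30
Coupling ω_c² = ω_c¹ ⇒ overall = 5/16 × 47/30 = 47/96

47/96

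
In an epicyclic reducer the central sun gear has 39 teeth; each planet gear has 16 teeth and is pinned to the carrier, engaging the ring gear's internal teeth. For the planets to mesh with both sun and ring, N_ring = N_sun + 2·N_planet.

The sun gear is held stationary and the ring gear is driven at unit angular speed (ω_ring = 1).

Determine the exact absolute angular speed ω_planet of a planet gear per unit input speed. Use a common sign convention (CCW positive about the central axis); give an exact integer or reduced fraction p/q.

N_ring = 39 + 2·16 = 71
39(ω_s−ω_c) = −71(ω_r−ω_c),  ω_s=0, ω_r=1
39(0−ω_c) = −71(1−ω_c)  ⇒  110ω_c = 71  ⇒  ω_c = 71/110
sun–planet: 39·(0−71/110) = −16·(ω_p−ω_c)  ⇒  ω_p−ω_c = −(39/16)·(-71/110) = 2769/1760
ω_p = 71/110 + 2769/1760 = 71/32

71/32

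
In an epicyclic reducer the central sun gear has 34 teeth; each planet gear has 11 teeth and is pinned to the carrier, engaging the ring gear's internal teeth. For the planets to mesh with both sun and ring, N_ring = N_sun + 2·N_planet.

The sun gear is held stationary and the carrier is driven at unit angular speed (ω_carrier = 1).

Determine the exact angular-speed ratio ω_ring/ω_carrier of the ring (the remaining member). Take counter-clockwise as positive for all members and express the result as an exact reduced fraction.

N_ring = 34 + 2·11 = 56
34(ω_s−ω_c) = −56(ω_r−ω_c),  ω_s=0, ω_c=1
ω_r = 1 − (34/56)(0−1) = 45/28
ω_r/ω_c = 45/28

45/28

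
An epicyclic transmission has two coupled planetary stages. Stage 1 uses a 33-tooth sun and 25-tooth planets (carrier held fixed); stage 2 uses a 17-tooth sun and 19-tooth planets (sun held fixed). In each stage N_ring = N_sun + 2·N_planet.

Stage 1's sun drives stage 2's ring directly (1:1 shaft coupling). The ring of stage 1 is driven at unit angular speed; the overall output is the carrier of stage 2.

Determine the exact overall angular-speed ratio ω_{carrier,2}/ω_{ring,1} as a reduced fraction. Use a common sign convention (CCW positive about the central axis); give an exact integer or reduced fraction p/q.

-415/216

Stage 1: N_ring = 33 + 2·25 = 83
Stage 1: 33(ω_s−ω_c) = −83(ω_r−ω_c),  ω_c=0, ω_r=1
Stage 1: ω_s = 0 − (83/33)(1−0) = -83/33
  ⇒ ω_s¹/ω_r¹ = -83/33
Stage 2: N_ring = 17 + 2·19 = 55
Stage 2: 17(ω_s−ω_c) = −55(ω_r−ω_c),  ω_s=0, ω_r=1
Stage 2: 17(0−ω_c) = −55(1−ω_c)  ⇒  72ω_c = 55  ⇒  ω_c = 55/72
  ⇒ ω_c²/ω_r² = 55/72
Coupling ω_r² = ω_s¹ ⇒ overall = -83/33 × 55/72 = -415/216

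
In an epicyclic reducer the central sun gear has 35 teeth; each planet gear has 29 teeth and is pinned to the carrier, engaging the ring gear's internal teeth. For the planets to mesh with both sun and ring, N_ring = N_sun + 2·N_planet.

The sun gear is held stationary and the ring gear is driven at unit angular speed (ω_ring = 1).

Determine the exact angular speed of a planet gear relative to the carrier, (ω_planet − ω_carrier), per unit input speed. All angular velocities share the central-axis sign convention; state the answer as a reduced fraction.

N_ring = 35 + 2·29 = 93
35(ω_s−ω_c) = −93(ω_r−ω_c),  ω_s=0, ω_r=1
35(0−ω_c) = −93(1−ω_c)  ⇒  128ω_c = 93  ⇒  ω_c = 93/128
sun–planet: 35·(0−93/128) = −29·(ω_p−ω_c)  ⇒  ω_p−ω_c = −(35/29)·(-93/128) = 3255/3712

3255/3712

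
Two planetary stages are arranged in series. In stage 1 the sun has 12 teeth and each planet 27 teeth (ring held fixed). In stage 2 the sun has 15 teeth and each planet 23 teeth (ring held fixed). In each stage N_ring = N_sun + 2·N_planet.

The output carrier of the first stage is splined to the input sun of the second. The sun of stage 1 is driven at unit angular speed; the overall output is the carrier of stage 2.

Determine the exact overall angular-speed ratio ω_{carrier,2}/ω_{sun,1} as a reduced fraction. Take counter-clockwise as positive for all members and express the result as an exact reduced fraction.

Stage 1: N_ring = 12 + 2·27 = 66
Stage 1: 12(ω_s−ω_c) = −66(ω_r−ω_c),  ω_r=0, ω_s=1
Stage 1: 12(1−ω_c) = −66(0−ω_c)  ⇒  78ω_c = 12  ⇒  ω_c = 2/13
  ⇒ ω_c¹/ω_s¹ = 2/13
Stage 2: N_ring = 15 + 2·23 = 61
Stage 2: 15(ω_s−ω_c) = −61(ω_r−ω_c),  ω_r=0, ω_s=1
Stage 2: 15(1−ω_c) = −61(0−ω_c)  ⇒  76ω_c = 15  ⇒  ω_c = 15/76
  ⇒ ω_c²/ω_s² = 15/76
Coupling ω_s² = ω_c¹ ⇒ overall = 2/13 × 15/76 = 15/494

15/494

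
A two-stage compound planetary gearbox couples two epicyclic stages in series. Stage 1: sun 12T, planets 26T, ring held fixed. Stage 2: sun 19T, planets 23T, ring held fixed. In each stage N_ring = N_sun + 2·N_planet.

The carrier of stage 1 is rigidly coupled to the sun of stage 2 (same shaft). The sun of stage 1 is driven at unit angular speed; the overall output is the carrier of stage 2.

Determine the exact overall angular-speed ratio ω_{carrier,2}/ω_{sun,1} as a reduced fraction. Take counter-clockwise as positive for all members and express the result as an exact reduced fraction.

1/28

Stage 1: N_ring = 12 + 2·26 = 64
Stage 1: 12(ω_s−ω_c) = −64(ω_r−ω_c),  ω_r=0, ω_s=1
Stage 1: 12(1−ω_c) = −64(0−ω_c)  ⇒  76ω_c = 12  ⇒  ω_c = 3/19
  ⇒ ω_c¹/ω_s¹ = 3/19
Stage 2: N_ring = 19 + 2·23 = 65
Stage 2: 19(ω_s−ω_c) = −65(ω_r−ω_c),  ω_r=0, ω_s=1
Stage 2: 19(1−ω_c) = −65(0−ω_c)  ⇒  84ω_c = 19  ⇒  ω_c = 19/84
  ⇒ ω_c²/ω_s² = 19/84
Coupling ω_s² = ω_c¹ ⇒ overall = 3/19 × 19/84 = 1/28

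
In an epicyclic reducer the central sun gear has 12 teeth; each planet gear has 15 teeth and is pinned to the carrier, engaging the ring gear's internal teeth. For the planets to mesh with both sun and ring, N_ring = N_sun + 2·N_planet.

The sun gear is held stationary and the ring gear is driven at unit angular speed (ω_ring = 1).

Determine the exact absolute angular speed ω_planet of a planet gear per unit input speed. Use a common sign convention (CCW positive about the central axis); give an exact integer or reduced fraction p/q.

7/5

N_ring = 12 + 2·15 = 42
12(ω_s−ω_c) = −42(ω_r−ω_c),  ω_s=0, ω_r=1
12(0−ω_c) = −42(1−ω_c)  ⇒  54ω_c = 42  ⇒  ω_c = 7/9
sun–planet: 12·(0−7/9) = −15·(ω_p−ω_c)  ⇒  ω_p−ω_c = −(12/15)·(-7/9) = 28/45
ω_p = 7/9 + 28/45 = 7/5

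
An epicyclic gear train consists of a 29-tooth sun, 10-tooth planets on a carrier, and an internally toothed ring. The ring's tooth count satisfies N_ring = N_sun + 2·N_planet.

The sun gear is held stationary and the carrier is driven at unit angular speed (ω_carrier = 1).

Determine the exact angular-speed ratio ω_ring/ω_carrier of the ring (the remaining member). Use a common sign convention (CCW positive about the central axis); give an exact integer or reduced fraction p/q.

78/49

N_ring = 29 + 2·10 = 49
29(ω_s−ω_c) = −49(ω_r−ω_c),  ω_s=0, ω_c=1
ω_r = 1 − (29/49)(0−1) = 78/49
ω_r/ω_c = 78/49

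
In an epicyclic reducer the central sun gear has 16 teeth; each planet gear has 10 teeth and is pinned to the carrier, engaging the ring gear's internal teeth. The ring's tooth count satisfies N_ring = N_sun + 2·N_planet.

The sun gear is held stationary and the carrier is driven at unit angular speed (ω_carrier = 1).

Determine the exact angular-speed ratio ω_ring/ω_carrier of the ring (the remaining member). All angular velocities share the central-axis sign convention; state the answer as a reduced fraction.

N_ring = 16 + 2·10 = 36
16(ω_s−ω_c) = −36(ω_r−ω_c),  ω_s=0, ω_c=1
ω_r = 1 − (16/36)(0−1) = 13/9
ω_r/ω_c = 13/9

13/9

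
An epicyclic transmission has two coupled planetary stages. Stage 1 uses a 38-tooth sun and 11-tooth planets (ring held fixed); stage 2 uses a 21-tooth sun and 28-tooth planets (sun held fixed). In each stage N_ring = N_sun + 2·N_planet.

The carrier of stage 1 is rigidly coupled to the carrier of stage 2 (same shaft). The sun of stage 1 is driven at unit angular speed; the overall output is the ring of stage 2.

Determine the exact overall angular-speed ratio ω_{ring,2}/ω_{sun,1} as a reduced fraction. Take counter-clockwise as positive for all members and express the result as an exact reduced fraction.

38/77

Stage 1: N_ring = 38 + 2·11 = 60
Stage 1: 38(ω_s−ω_c) = −60(ω_r−ω_c),  ω_r=0, ω_s=1
Stage 1: 38(1−ω_c) = −60(0−ω_c)  ⇒  98ω_c = 38  ⇒  ω_c = 19/49
  ⇒ ω_c¹/ω_s¹ = 19/49
Stage 2: N_ring = 21 + 2·28 = 77
Stage 2: 21(ω_s−ω_c) = −77(ω_r−ω_c),  ω_s=0, ω_c=1
Stage 2: ω_r = 1 − (21/77)(0−1) = 14/11
  ⇒ ω_r²/ω_c² = 14/11
Coupling ω_c² = ω_c¹ ⇒ overall = 19/49 × 14/11 = 38/77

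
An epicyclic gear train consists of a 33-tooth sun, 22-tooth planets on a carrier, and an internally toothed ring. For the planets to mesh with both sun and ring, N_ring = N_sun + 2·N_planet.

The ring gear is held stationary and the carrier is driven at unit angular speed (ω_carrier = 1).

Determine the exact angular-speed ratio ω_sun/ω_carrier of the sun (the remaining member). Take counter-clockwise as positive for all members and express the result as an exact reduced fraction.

10/3

N_ring = 33 + 2·22 = 77
33(ω_s−ω_c) = −77(ω_r−ω_c),  ω_r=0, ω_c=1
ω_s = 1 − (77/33)(0−1) = 10/3
ω_s/ω_c = 10/3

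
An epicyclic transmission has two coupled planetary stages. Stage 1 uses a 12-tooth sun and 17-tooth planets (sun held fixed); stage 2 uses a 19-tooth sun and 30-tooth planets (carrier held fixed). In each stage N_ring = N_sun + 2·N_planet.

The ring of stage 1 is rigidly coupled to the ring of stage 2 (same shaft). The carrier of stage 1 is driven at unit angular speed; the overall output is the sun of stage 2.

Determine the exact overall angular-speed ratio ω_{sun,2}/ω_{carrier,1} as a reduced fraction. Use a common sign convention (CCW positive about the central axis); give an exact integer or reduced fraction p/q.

Stage 1: N_ring = 12 + 2·17 = 46
Stage 1: 12(ω_s−ω_c) = −46(ω_r−ω_c),  ω_s=0, ω_c=1
Stage 1: ω_r = 1 − (12/46)(0−1) = 29/23
  ⇒ ω_r¹/ω_c¹ = 29/23
Stage 2: N_ring = 19 + 2·30 = 79
Stage 2: 19(ω_s−ω_c) = −79(ω_r−ω_c),  ω_c=0, ω_r=1
Stage 2: ω_s = 0 − (79/19)(1−0) = -79/19
  ⇒ ω_s²/ω_r² = -79/19
Coupling ω_r² = ω_r¹ ⇒ overall = 29/23 × -79/19 = -2291/437

-2291/437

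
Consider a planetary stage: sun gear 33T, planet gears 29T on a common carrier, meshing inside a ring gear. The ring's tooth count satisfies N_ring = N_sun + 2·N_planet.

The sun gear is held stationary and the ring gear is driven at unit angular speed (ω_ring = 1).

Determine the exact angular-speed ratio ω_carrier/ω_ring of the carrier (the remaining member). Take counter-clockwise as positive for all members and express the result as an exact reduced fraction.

91/124

N_ring = 33 + 2·29 = 91
33(ω_s−ω_c) = −91(ω_r−ω_c),  ω_s=0, ω_r=1
33(0−ω_c) = −91(1−ω_c)  ⇒  124ω_c = 91  ⇒  ω_c = 91/124
ω_c/ω_r = 91/124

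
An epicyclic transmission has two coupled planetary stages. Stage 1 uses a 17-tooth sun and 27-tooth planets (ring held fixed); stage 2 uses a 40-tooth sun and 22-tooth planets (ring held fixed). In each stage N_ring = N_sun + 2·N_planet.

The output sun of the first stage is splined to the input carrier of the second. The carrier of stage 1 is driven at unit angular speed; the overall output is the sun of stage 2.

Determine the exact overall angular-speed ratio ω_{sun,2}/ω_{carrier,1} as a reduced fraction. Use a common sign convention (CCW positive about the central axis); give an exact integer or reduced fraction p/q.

1364/85

Stage 1: N_ring = 17 + 2·27 = 71
Stage 1: 17(ω_s−ω_c) = −71(ω_r−ω_c),  ω_r=0, ω_c=1
Stage 1: ω_s = 1 − (71/17)(0−1) = 88/17
  ⇒ ω_s¹/ω_c¹ = 88/17
Stage 2: N_ring = 40 + 2·22 = 84
Stage 2: 40(ω_s−ω_c) = −84(ω_r−ω_c),  ω_r=0, ω_c=1
Stage 2: ω_s = 1 − (84/40)(0−1) = 31/10
  ⇒ ω_s²/ω_c² = 31/10
Coupling ω_c² = ω_s¹ ⇒ overall = 88/17 × 31/10 = 1364/85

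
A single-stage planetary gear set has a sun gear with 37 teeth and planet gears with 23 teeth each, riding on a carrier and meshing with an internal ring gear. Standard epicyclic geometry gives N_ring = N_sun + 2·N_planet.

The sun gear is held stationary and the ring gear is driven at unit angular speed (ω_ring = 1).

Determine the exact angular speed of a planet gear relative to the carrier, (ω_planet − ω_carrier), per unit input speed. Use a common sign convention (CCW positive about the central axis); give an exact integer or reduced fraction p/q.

N_ring = 37 + 2·23 = 83
37(ω_s−ω_c) = −83(ω_r−ω_c),  ω_s=0, ω_r=1
37(0−ω_c) = −83(1−ω_c)  ⇒  120ω_c = 83  ⇒  ω_c = 83/120
sun–planet: 37·(0−83/120) = −23·(ω_p−ω_c)  ⇒  ω_p−ω_c = −(37/23)·(-83/120) = 3071/2760

3071/2760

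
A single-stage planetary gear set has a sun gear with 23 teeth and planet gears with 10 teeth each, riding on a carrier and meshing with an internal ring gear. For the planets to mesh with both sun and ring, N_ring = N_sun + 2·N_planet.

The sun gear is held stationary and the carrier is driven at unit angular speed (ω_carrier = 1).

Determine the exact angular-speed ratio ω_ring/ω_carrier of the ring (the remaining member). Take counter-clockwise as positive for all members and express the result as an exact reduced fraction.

N_ring = 23 + 2·10 = 43
23(ω_s−ω_c) = −43(ω_r−ω_c),  ω_s=0, ω_c=1
ω_r = 1 − (23/43)(0−1) = 66/43
ω_r/ω_c = 66/43

66/43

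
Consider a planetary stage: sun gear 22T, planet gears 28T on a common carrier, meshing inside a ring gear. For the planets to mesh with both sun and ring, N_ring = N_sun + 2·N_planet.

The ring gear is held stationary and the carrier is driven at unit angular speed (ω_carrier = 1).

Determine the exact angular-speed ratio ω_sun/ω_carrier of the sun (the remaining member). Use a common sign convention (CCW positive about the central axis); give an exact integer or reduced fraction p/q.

50/11

N_ring = 22 + 2·28 = 78
22(ω_s−ω_c) = −78(ω_r−ω_c),  ω_r=0, ω_c=1
ω_s = 1 − (78/22)(0−1) = 50/11
ω_s/ω_c = 50/11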